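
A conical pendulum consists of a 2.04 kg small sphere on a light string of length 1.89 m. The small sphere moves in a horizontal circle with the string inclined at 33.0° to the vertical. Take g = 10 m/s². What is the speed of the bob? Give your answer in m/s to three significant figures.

2.59 m/s

The radius of the circle is r = L sinθ = 1.89 × sin 33.0° = 1.029 m.
Horizontally T sinθ = mv²/r and vertically T cosθ = mg, so tanθ = v²/(rg).
v = √(r g tanθ) = √(1.029 × 10.0 × 0.6494) = √6.685 = 2.585 m/s.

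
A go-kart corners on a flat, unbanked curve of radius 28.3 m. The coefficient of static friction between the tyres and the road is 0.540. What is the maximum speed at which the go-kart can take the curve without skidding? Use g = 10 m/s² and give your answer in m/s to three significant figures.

12.4 m/s

The only inward force on a level bend is static friction, so at the limit f_s = μ_s N = μ_s m g = m v²/r.
Mass cancels: v_max = √(μ_s g r) = √(0.540 × 10.0 × 28.3) = √152.8 = 12.36 m/s.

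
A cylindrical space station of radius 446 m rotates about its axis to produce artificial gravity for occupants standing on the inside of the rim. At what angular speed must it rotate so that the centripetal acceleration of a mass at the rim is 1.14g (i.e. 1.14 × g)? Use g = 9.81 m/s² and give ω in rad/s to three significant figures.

0.158 rad/s

Centripetal acceleration a_c = ω²r. Setting ω²r = 1.14g:
ω = √(1.14g / r) = √(1.14 × 9.81 / 446) = √0.02507 = 0.1584 rad/s.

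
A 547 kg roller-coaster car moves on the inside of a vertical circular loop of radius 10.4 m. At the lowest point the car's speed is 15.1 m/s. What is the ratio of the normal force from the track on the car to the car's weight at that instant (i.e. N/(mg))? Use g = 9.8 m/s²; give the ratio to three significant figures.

At the bottom, N − mg = mv²/r, so N = m(v²/r + g) and N/(mg) = v²/(rg) + 1 = (15.1)²/(10.4 × 9.8) + 1 = 2.237 + 1 = 3.237.

3.24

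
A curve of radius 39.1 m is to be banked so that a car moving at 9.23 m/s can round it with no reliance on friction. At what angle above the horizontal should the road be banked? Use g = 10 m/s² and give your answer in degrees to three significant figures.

12.3°

For a frictionless banked turn: horizontally N sinθ = mv²/r and vertically N cosθ = mg.
Dividing: tanθ = v²/(r g) = (9.23)²/(39.1 × 10.0) = 85.19/391.0 = 0.2179.
θ = arctan(0.2179) = 12.29°.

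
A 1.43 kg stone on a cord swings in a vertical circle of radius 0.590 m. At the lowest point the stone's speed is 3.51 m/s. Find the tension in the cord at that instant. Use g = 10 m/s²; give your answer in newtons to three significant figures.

At the lowest point, T points up (toward the centre) and the weight mg points down (away from the centre), so the net inward force is T − mg = mv²/r.
T = m(v²/r + g) = 1.43 × ((3.51)²/0.590 + 10.0) = 1.43 × (20.88 + 10.0) = 1.43 × 30.88 = 44.16 N.

44.2 N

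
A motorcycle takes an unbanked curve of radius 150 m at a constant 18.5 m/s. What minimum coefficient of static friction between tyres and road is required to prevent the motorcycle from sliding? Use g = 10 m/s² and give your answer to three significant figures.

Friction provides the centripetal force: μ_s m g = m v²/r, so μ_s = v²/(g r) = (18.50)²/(10.0 × 150) = 342.2/1500 = 0.2282.

0.228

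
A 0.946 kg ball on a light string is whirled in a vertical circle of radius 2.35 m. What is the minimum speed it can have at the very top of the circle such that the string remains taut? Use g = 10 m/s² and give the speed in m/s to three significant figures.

At the highest point the centre is directly below, so both the weight and T act inward: T + mg = mv²/r.
At minimum speed T → 0, so mg = mv_min²/r ⇒ v_min = √(g r) = √(10.0 × 2.35) = 4.848 m/s.

4.85 m/s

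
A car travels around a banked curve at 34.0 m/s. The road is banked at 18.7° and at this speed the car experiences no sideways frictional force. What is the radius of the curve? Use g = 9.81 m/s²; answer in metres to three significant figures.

Frictionless banking: tanθ = v²/(rg), so r = v²/(g tanθ).
r = (34.0)²/(9.81 × tan 18.7°) = 1156/(9.81 × 0.3385) = 1156/3.321 = 348.1 m.

348 m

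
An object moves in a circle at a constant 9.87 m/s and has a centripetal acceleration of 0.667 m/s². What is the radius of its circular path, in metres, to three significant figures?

146 m

a_c = v²/r ⇒ r = v²/a_c = (9.87)²/0.667 = 97.42/0.667 = 146.1 m.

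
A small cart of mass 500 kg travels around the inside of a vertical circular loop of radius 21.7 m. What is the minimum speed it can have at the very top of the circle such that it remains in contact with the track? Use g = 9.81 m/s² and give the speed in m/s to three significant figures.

14.6 m/s

At the highest point the centre is directly below, so both the weight and N act inward: N + mg = mv²/r.
At minimum speed N → 0, so mg = mv_min²/r ⇒ v_min = √(g r) = √(9.81 × 21.7) = 14.59 m/s.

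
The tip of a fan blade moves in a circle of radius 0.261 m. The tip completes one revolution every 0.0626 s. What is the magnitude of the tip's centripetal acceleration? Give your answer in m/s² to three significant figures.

2630 m/s²

v = 2πr/T = 2π × 0.261/0.0626 = 26.20 m/s.
a_c = v²/r = (26.20)²/0.261 = 686.3/0.261 = 2629 m/s².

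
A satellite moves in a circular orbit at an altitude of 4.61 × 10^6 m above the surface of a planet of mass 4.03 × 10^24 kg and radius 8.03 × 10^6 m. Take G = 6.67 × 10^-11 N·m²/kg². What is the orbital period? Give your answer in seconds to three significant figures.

17200 s

r = R + h = 8.03 × 10^6 + 4.61 × 10^6 = 1.264 × 10^7 m. Gravity provides the centripetal force: G M m / r² = m v² / r ⇒ v = √(GM/r) = 4611 m/s.
T = 2πr/v = 2π × 1.264 × 10^7 / 4611 = 17220 s.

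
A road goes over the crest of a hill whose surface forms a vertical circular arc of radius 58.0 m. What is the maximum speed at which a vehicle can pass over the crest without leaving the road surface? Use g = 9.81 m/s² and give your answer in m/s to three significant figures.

At the crest the centre of the circle is below the vehicle, so the net downward (centripetal) force is mg − N = mv²/r.
The vehicle leaves the road when N → 0, giving v_max = √(g r) = √(9.81 × 58.0) = 23.85 m/s.

23.9 m/s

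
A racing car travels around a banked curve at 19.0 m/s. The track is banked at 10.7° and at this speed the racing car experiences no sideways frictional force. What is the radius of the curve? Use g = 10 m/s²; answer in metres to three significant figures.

191 m

Frictionless banking: tanθ = v²/(rg), so r = v²/(g tanθ).
r = (19.0)²/(10.0 × tan 10.7°) = 361.0/(10.0 × 0.1890) = 361.0/1.890 = 191.1 m.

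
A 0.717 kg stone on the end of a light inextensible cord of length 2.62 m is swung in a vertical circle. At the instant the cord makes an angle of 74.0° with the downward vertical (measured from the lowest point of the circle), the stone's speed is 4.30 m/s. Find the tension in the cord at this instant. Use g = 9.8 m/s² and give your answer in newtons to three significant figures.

7.00 N

Take the radial direction toward the centre of the circle as positive. The component of the weight along the string toward the centre is −mg cos φ (φ measured from the bottom), so Newton's second law along the string gives T − mg cos φ = m v²/r.
cos 74.0° = 0.2756, so T = m(v²/r + g cos φ) = 0.717 × ((4.30)²/2.62 + 9.8 × 0.2756) = 0.717 × (7.057 + (2.701)) = 0.717 × 9.758 = 6.997 N.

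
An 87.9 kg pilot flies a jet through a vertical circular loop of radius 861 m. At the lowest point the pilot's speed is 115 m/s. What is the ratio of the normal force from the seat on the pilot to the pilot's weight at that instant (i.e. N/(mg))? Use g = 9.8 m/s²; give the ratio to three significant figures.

At the bottom, N − mg = mv²/r, so N = m(v²/r + g) and N/(mg) = v²/(rg) + 1 = (115)²/(861 × 9.8) + 1 = 1.567 + 1 = 2.567.

2.57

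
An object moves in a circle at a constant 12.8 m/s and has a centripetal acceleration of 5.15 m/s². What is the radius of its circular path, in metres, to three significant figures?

a_c = v²/r ⇒ r = v²/a_c = (12.8)²/5.15 = 163.8/5.15 = 31.81 m.

31.8 m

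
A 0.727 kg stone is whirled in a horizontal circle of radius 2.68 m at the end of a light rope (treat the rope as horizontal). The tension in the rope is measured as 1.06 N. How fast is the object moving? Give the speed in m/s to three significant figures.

1.98 m/s

T = m v²/r ⇒ v = √(T r / m) = √(1.06 × 2.68 / 0.727) = √3.908 = 1.977 m/s.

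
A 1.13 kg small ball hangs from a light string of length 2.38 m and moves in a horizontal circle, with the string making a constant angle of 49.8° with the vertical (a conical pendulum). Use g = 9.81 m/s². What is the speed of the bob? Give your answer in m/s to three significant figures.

The radius of the circle is r = L sinθ = 2.38 × sin 49.8° = 1.818 m.
Horizontally T sinθ = mv²/r and vertically T cosθ = mg, so tanθ = v²/(rg).
v = √(r g tanθ) = √(1.818 × 9.81 × 1.183) = √21.10 = 4.594 m/s.

4.59 m/s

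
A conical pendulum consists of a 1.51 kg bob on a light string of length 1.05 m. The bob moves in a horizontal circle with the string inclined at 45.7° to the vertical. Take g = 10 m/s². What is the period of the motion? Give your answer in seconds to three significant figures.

1.70 s

r = L sinθ = 0.7515 m. From T sinθ = mω²r and T cosθ = mg: tanθ = ω²r/g, so ω² = g tanθ / r = g/(L cosθ).
ω = √(g/(L cosθ)) = √(10.0/(1.05 × 0.6984)) = √13.64 = 3.693 rad/s.
Period = 2π/ω = 1.701 s.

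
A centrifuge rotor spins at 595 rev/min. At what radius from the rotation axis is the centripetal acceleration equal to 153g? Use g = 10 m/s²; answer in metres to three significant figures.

0.394 m

ω = 595 rev/min × 2π/60 = 62.31 rad/s.
a_c = ω²r = 153g ⇒ r = 153 × 10.0 / (62.31)² = 1530/3882 = 0.3941 m.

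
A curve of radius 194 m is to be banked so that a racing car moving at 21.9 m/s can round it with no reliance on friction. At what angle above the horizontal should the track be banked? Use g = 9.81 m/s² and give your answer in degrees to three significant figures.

For a frictionless banked turn: horizontally N sinθ = mv²/r and vertically N cosθ = mg.
Dividing: tanθ = v²/(r g) = (21.9)²/(194 × 9.81) = 479.6/1903 = 0.2520.
θ = arctan(0.2520) = 14.14°.

14.1°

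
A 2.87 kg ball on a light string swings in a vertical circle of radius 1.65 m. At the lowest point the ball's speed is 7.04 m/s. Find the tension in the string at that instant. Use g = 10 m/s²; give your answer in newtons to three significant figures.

115 N

At the lowest point, T points up (toward the centre) and the weight mg points down (away from the centre), so the net inward force is T − mg = mv²/r.
T = m(v²/r + g) = 2.87 × ((7.04)²/1.65 + 10.0) = 2.87 × (30.04 + 10.0) = 2.87 × 40.04 = 114.9 N.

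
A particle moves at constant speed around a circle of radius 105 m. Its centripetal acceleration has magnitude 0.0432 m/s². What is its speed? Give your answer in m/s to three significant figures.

a_c = v²/r ⇒ v = √(a_c · r) = √(0.0432 × 105) = √4.536 = 2.130 m/s.

2.13 m/s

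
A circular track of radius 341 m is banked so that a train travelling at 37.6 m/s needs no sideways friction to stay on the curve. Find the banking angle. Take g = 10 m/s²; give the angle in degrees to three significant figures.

22.5°

With no friction, the horizontal component of the normal force provides the centripetal force: N sinθ = mv²/r, while N cosθ = mg vertically.
Dividing: tanθ = v²/(r g) = (37.6)²/(341 × 10.0) = 1414/3410 = 0.4146.
θ = arctan(0.4146) = 22.52°.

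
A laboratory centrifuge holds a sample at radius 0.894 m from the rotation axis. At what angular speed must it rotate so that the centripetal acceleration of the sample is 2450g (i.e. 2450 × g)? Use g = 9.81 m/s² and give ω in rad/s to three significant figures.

164 rad/s

Centripetal acceleration a_c = ω²r. Setting ω²r = 2450g:
ω = √(2450g / r) = √(2450 × 9.81 / 0.894) = √26880 = 164.0 rad/s.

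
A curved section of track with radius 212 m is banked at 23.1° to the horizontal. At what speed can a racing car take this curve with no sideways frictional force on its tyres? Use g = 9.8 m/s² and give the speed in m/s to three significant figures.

29.8 m/s

On a frictionless banked curve, N sinθ = mv²/r and N cosθ = mg, so tanθ = v²/(rg).
v = √(r g tanθ) = √(212 × 9.8 × tan 23.1°) = √(212 × 9.8 × 0.4265) = √886.2 = 29.77 m/s.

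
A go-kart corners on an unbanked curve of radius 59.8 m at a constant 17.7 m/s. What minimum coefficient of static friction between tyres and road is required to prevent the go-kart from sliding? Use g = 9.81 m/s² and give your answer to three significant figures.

0.534

Friction provides the centripetal force: μ_s m g = m v²/r, so μ_s = v²/(g r) = (17.70)²/(9.81 × 59.8) = 313.3/586.6 = 0.5340.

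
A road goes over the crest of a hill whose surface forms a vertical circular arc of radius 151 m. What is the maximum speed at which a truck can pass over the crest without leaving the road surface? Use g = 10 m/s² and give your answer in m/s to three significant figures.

38.9 m/s

At the crest the centre of the circle is below the truck, so the net downward (centripetal) force is mg − N = mv²/r.
The truck leaves the road when N → 0, giving v_max = √(g r) = √(10.0 × 151) = 38.86 m/s.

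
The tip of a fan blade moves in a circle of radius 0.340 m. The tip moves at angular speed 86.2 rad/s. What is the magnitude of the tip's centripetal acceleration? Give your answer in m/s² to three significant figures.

v = ωr = 86.2 × 0.340 = 29.31 m/s.
a_c = v²/r = (29.31)²/0.340 = 859.0/0.340 = 2526 m/s².

2530 m/s²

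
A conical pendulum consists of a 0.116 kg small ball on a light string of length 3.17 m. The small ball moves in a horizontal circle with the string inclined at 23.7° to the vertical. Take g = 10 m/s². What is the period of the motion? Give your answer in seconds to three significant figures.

r = L sinθ = 1.274 m. From T sinθ = mω²r and T cosθ = mg: tanθ = ω²r/g, so ω² = g tanθ / r = g/(L cosθ).
ω = √(g/(L cosθ)) = √(10.0/(3.17 × 0.9157)) = √3.445 = 1.856 rad/s.
Period = 2π/ω = 3.385 s.

3.39 s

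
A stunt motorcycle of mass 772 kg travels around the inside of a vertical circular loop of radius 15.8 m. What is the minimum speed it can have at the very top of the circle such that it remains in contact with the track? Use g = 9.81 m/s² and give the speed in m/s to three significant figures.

At the highest point the centre is directly below, so both the weight and N act inward: N + mg = mv²/r.
At minimum speed N → 0, so mg = mv_min²/r ⇒ v_min = √(g r) = √(9.81 × 15.8) = 12.45 m/s.

12.4 m/s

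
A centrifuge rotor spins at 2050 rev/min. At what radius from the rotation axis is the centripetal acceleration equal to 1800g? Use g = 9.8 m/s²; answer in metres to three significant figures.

0.383 m

ω = 2050 rev/min × 2π/60 = 214.7 rad/s.
a_c = ω²r = 1800g ⇒ r = 1800 × 9.8 / (214.7)² = 17640/46090 = 0.3828 m.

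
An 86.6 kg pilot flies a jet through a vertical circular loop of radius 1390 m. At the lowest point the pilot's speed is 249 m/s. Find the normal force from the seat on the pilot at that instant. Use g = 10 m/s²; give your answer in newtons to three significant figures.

At the lowest point, N points up (toward the centre) and the weight mg points down (away from the centre), so the net inward force is N − mg = mv²/r.
N = m(v²/r + g) = 86.6 × ((249)²/1390 + 10.0) = 86.6 × (44.61 + 10.0) = 86.6 × 54.61 = 4729 N.

4730 N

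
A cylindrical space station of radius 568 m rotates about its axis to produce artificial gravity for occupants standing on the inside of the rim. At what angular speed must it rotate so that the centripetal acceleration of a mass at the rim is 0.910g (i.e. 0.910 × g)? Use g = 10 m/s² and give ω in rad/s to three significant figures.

Centripetal acceleration a_c = ω²r. Setting ω²r = 0.910g:
ω = √(0.910g / r) = √(0.910 × 10.0 / 568) = √0.01602 = 0.1266 rad/s.

0.127 rad/s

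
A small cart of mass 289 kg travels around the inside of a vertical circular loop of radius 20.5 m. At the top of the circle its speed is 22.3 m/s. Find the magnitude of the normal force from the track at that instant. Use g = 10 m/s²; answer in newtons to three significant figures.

At the top, both N and the weight mg point inward (toward the centre), so N + mg = mv²/r.
N = m(v²/r − g) = 289 × ((22.3)²/20.5 − 10.0) = 289 × (24.26 − 10.0) = 289 × 14.26 = 4121 N.

4120 N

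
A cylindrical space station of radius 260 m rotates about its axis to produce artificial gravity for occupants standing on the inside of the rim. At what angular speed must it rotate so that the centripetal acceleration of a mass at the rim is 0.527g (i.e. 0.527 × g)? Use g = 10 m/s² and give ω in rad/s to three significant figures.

0.142 rad/s

Centripetal acceleration a_c = ω²r. Setting ω²r = 0.527g:
ω = √(0.527g / r) = √(0.527 × 10.0 / 260) = √0.02027 = 0.1424 rad/s.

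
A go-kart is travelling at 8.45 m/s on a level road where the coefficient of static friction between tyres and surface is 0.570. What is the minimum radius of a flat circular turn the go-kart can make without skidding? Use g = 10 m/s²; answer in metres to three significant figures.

12.5 m

At the limit, μ_s m g = m v²/r, so r_min = v²/(μ_s g) = (8.45)²/(0.570 × 10.0) = 71.40/5.700 = 12.53 m.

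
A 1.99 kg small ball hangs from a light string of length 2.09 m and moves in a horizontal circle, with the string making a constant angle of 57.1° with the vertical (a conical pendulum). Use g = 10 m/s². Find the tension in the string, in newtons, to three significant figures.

Vertically the bob has no acceleration, so T cosθ = mg.
T = mg/cosθ = 1.99 × 10.0 / cos 57.1° = 19.90/0.5432 = 36.64 N.

36.6 N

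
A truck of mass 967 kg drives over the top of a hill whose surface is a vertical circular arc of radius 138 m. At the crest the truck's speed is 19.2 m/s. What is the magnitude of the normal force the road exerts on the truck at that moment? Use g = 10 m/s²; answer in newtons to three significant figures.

At the crest the centripetal acceleration points downward (toward the centre of the arc), so mg − N = mv²/r.
N = m(g − v²/r) = 967 × (10.0 − (19.2)²/138) = 967 × (10.0 − 2.671) = 967 × 7.329 = 7087 N.

7090 N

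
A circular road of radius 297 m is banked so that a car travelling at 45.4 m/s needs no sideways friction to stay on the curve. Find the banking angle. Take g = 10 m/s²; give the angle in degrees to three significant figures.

34.8°

For a frictionless banked turn: horizontally N sinθ = mv²/r and vertically N cosθ = mg.
Dividing: tanθ = v²/(r g) = (45.4)²/(297 × 10.0) = 2061/2970 = 0.6940.
θ = arctan(0.6940) = 34.76°.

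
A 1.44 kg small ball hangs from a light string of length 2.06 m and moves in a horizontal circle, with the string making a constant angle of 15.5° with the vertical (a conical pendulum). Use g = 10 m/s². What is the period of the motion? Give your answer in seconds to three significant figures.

r = L sinθ = 0.5505 m. From T sinθ = mω²r and T cosθ = mg: tanθ = ω²r/g, so ω² = g tanθ / r = g/(L cosθ).
ω = √(g/(L cosθ)) = √(10.0/(2.06 × 0.9636)) = √5.038 = 2.244 rad/s.
Period = 2π/ω = 2.799 s.

2.80 s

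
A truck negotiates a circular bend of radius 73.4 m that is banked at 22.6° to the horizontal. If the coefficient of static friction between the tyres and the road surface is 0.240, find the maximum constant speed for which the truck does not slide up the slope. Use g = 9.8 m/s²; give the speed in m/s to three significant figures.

22.9 m/s

At the maximum speed, friction acts down the slope at its limiting value f = μN. Radially (horizontal, toward centre): N sinθ + μN cosθ = mv²/r. Vertically: N cosθ − μN sinθ = mg.
Dividing: v² = r g (sinθ + μcosθ)/(cosθ − μsinθ).
sinθ + μcosθ = 0.3843 + 0.240×0.9232 = 0.6059; cosθ − μsinθ = 0.9232 − 0.240×0.3843 = 0.8310.
v² = 73.4 × 9.8 × 0.6059/0.8310 = 524.5 m²/s², so v = 22.90 m/s.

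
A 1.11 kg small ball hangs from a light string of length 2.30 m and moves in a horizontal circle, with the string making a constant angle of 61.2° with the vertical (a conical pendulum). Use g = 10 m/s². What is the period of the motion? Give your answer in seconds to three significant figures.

2.09 s

r = L sinθ = 2.016 m. From T sinθ = mω²r and T cosθ = mg: tanθ = ω²r/g, so ω² = g tanθ / r = g/(L cosθ).
ω = √(g/(L cosθ)) = √(10.0/(2.30 × 0.4818)) = √9.025 = 3.004 rad/s.
Period = 2π/ω = 2.091 s.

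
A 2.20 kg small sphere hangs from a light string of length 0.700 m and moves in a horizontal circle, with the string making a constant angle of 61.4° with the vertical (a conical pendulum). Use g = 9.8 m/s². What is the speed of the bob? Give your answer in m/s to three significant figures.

The radius of the circle is r = L sinθ = 0.700 × sin 61.4° = 0.6146 m.
Horizontally T sinθ = mv²/r and vertically T cosθ = mg, so tanθ = v²/(rg).
v = √(r g tanθ) = √(0.6146 × 9.8 × 1.834) = √11.05 = 3.324 m/s.

3.32 m/s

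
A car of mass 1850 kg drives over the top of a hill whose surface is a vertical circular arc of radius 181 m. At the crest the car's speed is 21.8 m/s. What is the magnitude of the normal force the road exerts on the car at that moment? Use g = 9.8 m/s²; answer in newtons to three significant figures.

13300 N

At the crest the centripetal acceleration points downward (toward the centre of the arc), so mg − N = mv²/r.
N = m(g − v²/r) = 1850 × (9.8 − (21.8)²/181) = 1850 × (9.8 − 2.626) = 1850 × 7.174 = 13270 N.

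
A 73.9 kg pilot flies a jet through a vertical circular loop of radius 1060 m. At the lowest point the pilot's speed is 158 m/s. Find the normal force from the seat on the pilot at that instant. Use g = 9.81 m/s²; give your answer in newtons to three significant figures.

At the lowest point, N points up (toward the centre) and the weight mg points down (away from the centre), so the net inward force is N − mg = mv²/r.
N = m(v²/r + g) = 73.9 × ((158)²/1060 + 9.81) = 73.9 × (23.55 + 9.81) = 73.9 × 33.36 = 2465 N.

2470 N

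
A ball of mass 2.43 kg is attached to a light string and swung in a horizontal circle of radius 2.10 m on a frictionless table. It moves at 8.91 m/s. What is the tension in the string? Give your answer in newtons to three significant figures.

91.9 N

The tension is the only horizontal force, so it supplies the full centripetal force: T = m v²/r = 2.43 × (8.910)²/2.10 = 2.43 × 79.39/2.10 = 91.86 N.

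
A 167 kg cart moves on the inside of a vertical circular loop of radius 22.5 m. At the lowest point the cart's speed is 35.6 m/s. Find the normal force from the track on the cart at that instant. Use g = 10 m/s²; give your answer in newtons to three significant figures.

11100 N

At the lowest point, N points up (toward the centre) and the weight mg points down (away from the centre), so the net inward force is N − mg = mv²/r.
N = m(v²/r + g) = 167 × ((35.6)²/22.5 + 10.0) = 167 × (56.33 + 10.0) = 167 × 66.33 = 11080 N.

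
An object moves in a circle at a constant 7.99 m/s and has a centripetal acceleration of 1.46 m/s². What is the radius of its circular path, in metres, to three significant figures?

a_c = v²/r ⇒ r = v²/a_c = (7.99)²/1.46 = 63.84/1.46 = 43.73 m.

43.7 m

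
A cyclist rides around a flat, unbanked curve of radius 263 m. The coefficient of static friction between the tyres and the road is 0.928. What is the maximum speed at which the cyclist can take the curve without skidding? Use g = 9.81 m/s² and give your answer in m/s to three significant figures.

Friction provides the centripetal force on a flat curve. At maximum speed it is at its limiting value: μ_s m g = m v²/r.
Mass cancels: v_max = √(μ_s g r) = √(0.928 × 9.81 × 263) = √2394 = 48.93 m/s.

48.9 m/s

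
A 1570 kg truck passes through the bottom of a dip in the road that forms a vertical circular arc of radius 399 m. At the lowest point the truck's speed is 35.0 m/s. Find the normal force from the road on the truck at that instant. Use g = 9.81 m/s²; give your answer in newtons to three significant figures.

20200 N

At the lowest point, N points up (toward the centre) and the weight mg points down (away from the centre), so the net inward force is N − mg = mv²/r.
N = m(v²/r + g) = 1570 × ((35.0)²/399 + 9.81) = 1570 × (3.070 + 9.81) = 1570 × 12.88 = 20220 N.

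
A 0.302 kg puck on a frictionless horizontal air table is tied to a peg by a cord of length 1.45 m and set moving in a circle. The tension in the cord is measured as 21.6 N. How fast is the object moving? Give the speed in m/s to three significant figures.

10.2 m/s

T = m v²/r ⇒ v = √(T r / m) = √(21.6 × 1.45 / 0.302) = √103.7 = 10.18 m/s.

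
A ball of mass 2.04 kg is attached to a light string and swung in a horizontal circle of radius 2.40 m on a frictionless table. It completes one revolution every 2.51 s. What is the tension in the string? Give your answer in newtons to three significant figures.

v = 2πr/T = 2π × 2.40/2.51 = 6.008 m/s.
The tension is the only horizontal force, so it supplies the full centripetal force: T = m v²/r = 2.04 × (6.008)²/2.40 = 2.04 × 36.09/2.40 = 30.68 N.

30.7 N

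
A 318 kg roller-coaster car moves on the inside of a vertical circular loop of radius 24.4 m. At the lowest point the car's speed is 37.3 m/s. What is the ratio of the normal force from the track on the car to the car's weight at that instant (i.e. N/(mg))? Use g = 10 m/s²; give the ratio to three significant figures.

At the bottom, N − mg = mv²/r, so N = m(v²/r + g) and N/(mg) = v²/(rg) + 1 = (37.3)²/(24.4 × 10.0) + 1 = 5.702 + 1 = 6.702.

6.70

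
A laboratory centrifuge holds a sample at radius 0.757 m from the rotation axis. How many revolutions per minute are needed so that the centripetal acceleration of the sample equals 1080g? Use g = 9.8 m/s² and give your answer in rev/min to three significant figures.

Require ω²r = 1080g, so ω = √(1080 × 9.8/0.757) = 118.2 rad/s.
In rev/min: ω × 60/(2π) = 118.2 × 60/(2π) = 1129 rev/min.

1130 rev/min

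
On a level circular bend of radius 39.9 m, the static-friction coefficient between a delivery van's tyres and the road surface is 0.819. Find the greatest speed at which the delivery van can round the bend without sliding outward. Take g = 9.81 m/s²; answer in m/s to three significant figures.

17.9 m/s

Friction provides the centripetal force on a flat curve. At maximum speed it is at its limiting value: μ_s m g = m v²/r.
Mass cancels: v_max = √(μ_s g r) = √(0.819 × 9.81 × 39.9) = √320.6 = 17.90 m/s.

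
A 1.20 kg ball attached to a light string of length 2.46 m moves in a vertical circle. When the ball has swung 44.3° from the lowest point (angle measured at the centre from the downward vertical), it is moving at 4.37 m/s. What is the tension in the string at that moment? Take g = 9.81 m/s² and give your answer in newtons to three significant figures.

Take the radial direction toward the centre of the circle as positive. The component of the weight along the string toward the centre is −mg cos φ (φ measured from the bottom), so Newton's second law along the string gives T − mg cos φ = m v²/r.
cos 44.3° = 0.7157, so T = m(v²/r + g cos φ) = 1.20 × ((4.37)²/2.46 + 9.81 × 0.7157) = 1.20 × (7.763 + (7.021)) = 1.20 × 14.78 = 17.74 N.

17.7 N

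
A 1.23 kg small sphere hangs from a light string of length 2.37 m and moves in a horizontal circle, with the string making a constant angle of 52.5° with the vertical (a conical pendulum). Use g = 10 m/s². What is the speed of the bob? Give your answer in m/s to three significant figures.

4.95 m/s

The radius of the circle is r = L sinθ = 2.37 × sin 52.5° = 1.880 m.
Horizontally T sinθ = mv²/r and vertically T cosθ = mg, so tanθ = v²/(rg).
v = √(r g tanθ) = √(1.880 × 10.0 × 1.303) = √24.50 = 4.950 m/s.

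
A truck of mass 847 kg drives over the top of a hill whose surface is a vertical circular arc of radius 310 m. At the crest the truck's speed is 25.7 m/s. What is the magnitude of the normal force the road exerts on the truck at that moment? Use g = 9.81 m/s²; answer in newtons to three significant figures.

6500 N

At the crest the centripetal acceleration points downward (toward the centre of the arc), so mg − N = mv²/r.
N = m(g − v²/r) = 847 × (9.81 − (25.7)²/310) = 847 × (9.81 − 2.131) = 847 × 7.679 = 6504 N.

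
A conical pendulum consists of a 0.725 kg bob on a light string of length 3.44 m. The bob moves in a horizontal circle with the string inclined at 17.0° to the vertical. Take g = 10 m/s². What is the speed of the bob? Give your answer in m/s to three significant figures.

The radius of the circle is r = L sinθ = 3.44 × sin 17.0° = 1.006 m.
Horizontally T sinθ = mv²/r and vertically T cosθ = mg, so tanθ = v²/(rg).
v = √(r g tanθ) = √(1.006 × 10.0 × 0.3057) = √3.075 = 1.754 m/s.

1.75 m/s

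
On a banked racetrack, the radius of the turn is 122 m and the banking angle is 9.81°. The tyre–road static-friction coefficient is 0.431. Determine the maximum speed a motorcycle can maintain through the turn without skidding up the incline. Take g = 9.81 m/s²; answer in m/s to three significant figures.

At the maximum speed, friction acts down the slope at its limiting value f = μN. Radially (horizontal, toward centre): N sinθ + μN cosθ = mv²/r. Vertically: N cosθ − μN sinθ = mg.
Dividing: v² = r g (sinθ + μcosθ)/(cosθ − μsinθ).
sinθ + μcosθ = 0.1704 + 0.431×0.9854 = 0.5951; cosθ − μsinθ = 0.9854 − 0.431×0.1704 = 0.9119.
v² = 122 × 9.81 × 0.5951/0.9119 = 781.0 m²/s², so v = 27.95 m/s.

27.9 m/s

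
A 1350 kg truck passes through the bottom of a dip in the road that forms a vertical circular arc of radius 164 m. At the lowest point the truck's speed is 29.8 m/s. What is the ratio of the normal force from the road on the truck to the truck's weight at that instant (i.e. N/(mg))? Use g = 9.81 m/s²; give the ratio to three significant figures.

At the bottom, N − mg = mv²/r, so N = m(v²/r + g) and N/(mg) = v²/(rg) + 1 = (29.8)²/(164 × 9.81) + 1 = 0.5520 + 1 = 1.552.

1.55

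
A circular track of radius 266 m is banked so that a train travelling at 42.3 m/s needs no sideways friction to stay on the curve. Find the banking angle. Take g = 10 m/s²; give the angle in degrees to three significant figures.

33.9°

For a frictionless banked turn: horizontally N sinθ = mv²/r and vertically N cosθ = mg.
Dividing: tanθ = v²/(r g) = (42.3)²/(266 × 10.0) = 1789/2660 = 0.6727.
θ = arctan(0.6727) = 33.93°.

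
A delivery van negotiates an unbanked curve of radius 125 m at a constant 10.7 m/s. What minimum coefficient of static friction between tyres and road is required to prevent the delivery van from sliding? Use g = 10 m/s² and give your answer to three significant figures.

0.0916

Friction provides the centripetal force: μ_s m g = m v²/r, so μ_s = v²/(g r) = (10.70)²/(10.0 × 125) = 114.5/1250 = 0.09159.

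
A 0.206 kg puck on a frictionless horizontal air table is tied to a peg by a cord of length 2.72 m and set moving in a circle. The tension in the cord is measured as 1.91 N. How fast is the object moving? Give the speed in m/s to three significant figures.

T = m v²/r ⇒ v = √(T r / m) = √(1.91 × 2.72 / 0.206) = √25.22 = 5.022 m/s.

5.02 m/s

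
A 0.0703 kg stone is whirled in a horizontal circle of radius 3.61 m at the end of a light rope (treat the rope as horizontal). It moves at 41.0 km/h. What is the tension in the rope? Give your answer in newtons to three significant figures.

2.53 N

v = 41.0 km/h = 41.0/3.6 = 11.39 m/s.
The tension is the only horizontal force, so it supplies the full centripetal force: T = m v²/r = 0.0703 × (11.39)²/3.61 = 0.0703 × 129.7/3.61 = 2.526 N.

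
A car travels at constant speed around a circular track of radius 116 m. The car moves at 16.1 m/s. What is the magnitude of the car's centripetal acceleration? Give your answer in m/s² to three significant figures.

a_c = v²/r = (16.10)²/116 = 259.2/116 = 2.235 m/s².

2.23 m/s²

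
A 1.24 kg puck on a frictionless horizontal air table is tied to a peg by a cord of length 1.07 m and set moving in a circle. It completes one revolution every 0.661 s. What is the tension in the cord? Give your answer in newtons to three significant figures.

v = 2πr/T = 2π × 1.07/0.661 = 10.17 m/s.
The tension is the only horizontal force, so it supplies the full centripetal force: T = m v²/r = 1.24 × (10.17)²/1.07 = 1.24 × 103.4/1.07 = 119.9 N.

120 N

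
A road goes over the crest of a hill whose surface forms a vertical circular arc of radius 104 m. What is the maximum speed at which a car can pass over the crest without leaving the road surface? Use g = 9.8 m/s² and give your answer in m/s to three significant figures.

31.9 m/s

At the crest the centre of the circle is below the car, so the net downward (centripetal) force is mg − N = mv²/r.
The car leaves the road when N → 0, giving v_max = √(g r) = √(9.8 × 104) = 31.92 m/s.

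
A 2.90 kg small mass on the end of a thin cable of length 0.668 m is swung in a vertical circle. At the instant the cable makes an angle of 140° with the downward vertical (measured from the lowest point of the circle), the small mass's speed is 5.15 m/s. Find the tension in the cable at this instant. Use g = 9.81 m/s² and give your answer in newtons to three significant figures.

93.3 N

Take the radial direction toward the centre of the circle as positive. The component of the weight along the string toward the centre is −mg cos φ (φ measured from the bottom), so Newton's second law along the string gives T − mg cos φ = m v²/r.
cos 140° = -0.7660, so T = m(v²/r + g cos φ) = 2.90 × ((5.15)²/0.668 + 9.81 × -0.7660) = 2.90 × (39.70 + (-7.515)) = 2.90 × 32.19 = 93.35 N.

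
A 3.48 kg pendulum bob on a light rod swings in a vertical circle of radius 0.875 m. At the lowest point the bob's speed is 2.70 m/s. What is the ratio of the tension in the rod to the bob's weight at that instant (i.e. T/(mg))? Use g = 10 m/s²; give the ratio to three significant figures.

At the bottom, T − mg = mv²/r, so T = m(v²/r + g) and T/(mg) = v²/(rg) + 1 = (2.70)²/(0.875 × 10.0) + 1 = 0.8331 + 1 = 1.833.

1.83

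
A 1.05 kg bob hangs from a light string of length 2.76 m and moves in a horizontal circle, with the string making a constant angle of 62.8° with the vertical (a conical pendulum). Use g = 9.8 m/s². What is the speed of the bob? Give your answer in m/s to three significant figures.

6.84 m/s

The radius of the circle is r = L sinθ = 2.76 × sin 62.8° = 2.455 m.
Horizontally T sinθ = mv²/r and vertically T cosθ = mg, so tanθ = v²/(rg).
v = √(r g tanθ) = √(2.455 × 9.8 × 1.946) = √46.81 = 6.842 m/s.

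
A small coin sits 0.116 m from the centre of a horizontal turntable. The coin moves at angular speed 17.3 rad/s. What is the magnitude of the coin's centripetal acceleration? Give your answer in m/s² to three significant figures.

34.7 m/s²

v = ωr = 17.3 × 0.116 = 2.007 m/s.
a_c = v²/r = (2.007)²/0.116 = 4.027/0.116 = 34.72 m/s².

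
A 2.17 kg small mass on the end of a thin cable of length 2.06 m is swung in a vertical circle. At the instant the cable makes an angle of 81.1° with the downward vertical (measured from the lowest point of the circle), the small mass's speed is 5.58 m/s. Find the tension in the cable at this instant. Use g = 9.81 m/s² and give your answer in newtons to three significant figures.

Take the radial direction toward the centre of the circle as positive. The component of the weight along the string toward the centre is −mg cos φ (φ measured from the bottom), so Newton's second law along the string gives T − mg cos φ = m v²/r.
cos 81.1° = 0.1547, so T = m(v²/r + g cos φ) = 2.17 × ((5.58)²/2.06 + 9.81 × 0.1547) = 2.17 × (15.11 + (1.518)) = 2.17 × 16.63 = 36.09 N.

36.1 N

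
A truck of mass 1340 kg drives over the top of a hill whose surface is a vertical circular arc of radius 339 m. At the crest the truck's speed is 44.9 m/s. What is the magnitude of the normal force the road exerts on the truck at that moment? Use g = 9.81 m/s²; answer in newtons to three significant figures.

At the crest the centripetal acceleration points downward (toward the centre of the arc), so mg − N = mv²/r.
N = m(g − v²/r) = 1340 × (9.81 − (44.9)²/339) = 1340 × (9.81 − 5.947) = 1340 × 3.863 = 5177 N.

5180 N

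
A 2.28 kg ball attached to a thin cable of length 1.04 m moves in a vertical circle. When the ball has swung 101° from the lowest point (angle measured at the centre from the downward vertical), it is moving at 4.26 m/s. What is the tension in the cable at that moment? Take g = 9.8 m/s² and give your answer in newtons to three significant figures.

35.5 N

Take the radial direction toward the centre of the circle as positive. The component of the weight along the string toward the centre is −mg cos φ (φ measured from the bottom), so Newton's second law along the string gives T − mg cos φ = m v²/r.
cos 101° = -0.1908, so T = m(v²/r + g cos φ) = 2.28 × ((4.26)²/1.04 + 9.8 × -0.1908) = 2.28 × (17.45 + (-1.870)) = 2.28 × 15.58 = 35.52 N.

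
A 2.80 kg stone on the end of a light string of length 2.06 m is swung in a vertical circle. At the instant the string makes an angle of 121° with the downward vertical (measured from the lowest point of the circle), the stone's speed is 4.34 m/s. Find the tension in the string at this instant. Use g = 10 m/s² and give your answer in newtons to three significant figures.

Take the radial direction toward the centre of the circle as positive. The component of the weight along the string toward the centre is −mg cos φ (φ measured from the bottom), so Newton's second law along the string gives T − mg cos φ = m v²/r.
cos 121° = -0.5150, so T = m(v²/r + g cos φ) = 2.80 × ((4.34)²/2.06 + 10.0 × -0.5150) = 2.80 × (9.143 + (-5.150)) = 2.80 × 3.993 = 11.18 N.

11.2 N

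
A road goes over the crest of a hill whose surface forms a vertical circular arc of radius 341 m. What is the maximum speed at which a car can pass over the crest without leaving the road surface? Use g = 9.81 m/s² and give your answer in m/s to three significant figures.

57.8 m/s

At the crest the centre of the circle is below the car, so the net downward (centripetal) force is mg − N = mv²/r.
The car leaves the road when N → 0, giving v_max = √(g r) = √(9.81 × 341) = 57.84 m/s.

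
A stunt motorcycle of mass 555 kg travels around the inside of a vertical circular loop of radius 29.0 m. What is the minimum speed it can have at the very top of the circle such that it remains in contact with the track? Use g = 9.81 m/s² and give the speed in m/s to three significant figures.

16.9 m/s

At the top, both weight mg and N point toward the centre: N + mg = mv²/r.
At minimum speed N → 0, so mg = mv_min²/r ⇒ v_min = √(g r) = √(9.81 × 29.0) = 16.87 m/s.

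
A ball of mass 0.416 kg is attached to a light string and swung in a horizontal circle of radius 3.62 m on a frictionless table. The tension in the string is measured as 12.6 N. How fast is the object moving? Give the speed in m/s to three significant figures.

T = m v²/r ⇒ v = √(T r / m) = √(12.6 × 3.62 / 0.416) = √109.6 = 10.47 m/s.

10.5 m/s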